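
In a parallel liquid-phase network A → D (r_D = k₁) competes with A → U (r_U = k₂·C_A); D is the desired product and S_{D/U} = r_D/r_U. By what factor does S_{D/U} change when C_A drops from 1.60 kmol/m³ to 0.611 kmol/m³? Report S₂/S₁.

2.62

S_{D/U} = (k₁/k₂)·C_A⁻¹, so S₂/S₁ = (C_{A,2}/C_{A,1})⁻¹.
= 1.60/0.611 = 2.62.
Selectivity toward D rises as C_A falls — low-concentration operation is favoured.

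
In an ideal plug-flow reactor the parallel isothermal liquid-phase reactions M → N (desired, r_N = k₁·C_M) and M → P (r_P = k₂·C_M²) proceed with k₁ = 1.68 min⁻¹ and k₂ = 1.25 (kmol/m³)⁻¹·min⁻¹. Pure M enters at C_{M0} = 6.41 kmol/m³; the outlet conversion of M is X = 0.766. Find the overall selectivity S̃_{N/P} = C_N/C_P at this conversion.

0.378

C_M = C_{M0}(1−X) = 1.500 kmol/m³.
Along a PFR/batch, dC_N/dC_M = −r_N/(r_N+r_P) = −k₁/(k₁+k₂·C_M).
Integrating from C_{M0} to C_M: C_N = (1.68/1.25)·ln[(1.68+1.25·6.41)/(1.68+1.25·1.50)] = 1.344·ln(9.692/3.555) = 1.348 kmol/m³.
C_P = (C_{M0}−C_M)−C_N = 3.562 kmol/m³; S̃_{N/P} = 1.348/3.562 = 0.378.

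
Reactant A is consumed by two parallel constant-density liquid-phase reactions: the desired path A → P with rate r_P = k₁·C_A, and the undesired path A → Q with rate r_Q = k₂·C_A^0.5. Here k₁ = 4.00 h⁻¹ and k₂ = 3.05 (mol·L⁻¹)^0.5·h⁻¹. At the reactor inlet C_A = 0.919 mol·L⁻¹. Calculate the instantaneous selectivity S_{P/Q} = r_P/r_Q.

1.26

S_{P/Q} = r_P/r_Q = (k₁·C_A)/(k₂·C_A^0.5) = (k₁/k₂)·C_A^0.5.
= (4.00×0.9190) / (3.05×0.9190^0.5) = 3.676/2.924 = 1.26.
Since the desired path is higher order in A, keeping C_A high (PFR or concentrated feed) favours P.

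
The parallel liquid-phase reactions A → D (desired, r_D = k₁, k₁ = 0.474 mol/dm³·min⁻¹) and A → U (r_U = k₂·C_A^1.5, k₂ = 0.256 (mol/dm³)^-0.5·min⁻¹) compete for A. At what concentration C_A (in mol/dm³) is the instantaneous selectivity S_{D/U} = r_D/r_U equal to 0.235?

S_{D/U} = (k₁/k₂)·C_A^-1.5 ⇒ C_A = (S·k₂/k₁)^(1/(-1.5)).
= (0.235×0.256/0.474)^(-0.6667) = (0.1269)^(-0.6667) = 3.96 mol/dm³.

3.96 mol/dm³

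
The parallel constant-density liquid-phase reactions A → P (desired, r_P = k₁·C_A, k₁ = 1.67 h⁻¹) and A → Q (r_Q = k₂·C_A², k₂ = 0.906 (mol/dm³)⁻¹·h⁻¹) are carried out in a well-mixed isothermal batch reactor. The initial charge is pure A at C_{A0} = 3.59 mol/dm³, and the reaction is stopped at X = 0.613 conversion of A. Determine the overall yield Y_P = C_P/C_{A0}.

C_A = C_{A0}(1−X) = 1.389 mol/dm³.
Along a PFR/batch, dC_P/dC_A = −r_P/(r_P+r_Q) = −k₁/(k₁+k₂·C_A).
Integrating from C_{A0} to C_A: C_P = (1.67/0.906)·ln[(1.67+0.906·3.59)/(1.67+0.906·1.39)] = 1.843·ln(4.923/2.929) = 0.9571 mol/dm³.
Y_P = C_P/C_{A0} = 0.9571/3.59 = 0.267.

0.267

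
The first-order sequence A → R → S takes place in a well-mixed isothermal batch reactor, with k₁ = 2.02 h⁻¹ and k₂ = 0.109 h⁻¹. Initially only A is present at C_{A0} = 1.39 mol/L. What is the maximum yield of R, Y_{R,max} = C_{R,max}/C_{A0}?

Evaluating C_R at t_opt = ln(k₂/k₁)/(k₂−k₁) gives C_{R,max}/C_{A0} = (k₁/k₂)^[k₂/(k₂−k₁)].
= (2.02/0.109)^(0.109/(0.109−2.02)) = (18.53)^(-0.05704) = 0.8466.

0.847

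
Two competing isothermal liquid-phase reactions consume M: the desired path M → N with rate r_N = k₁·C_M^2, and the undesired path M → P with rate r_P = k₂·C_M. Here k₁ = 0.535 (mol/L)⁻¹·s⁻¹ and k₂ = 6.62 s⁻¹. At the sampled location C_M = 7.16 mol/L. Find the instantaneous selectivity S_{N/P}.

0.579

S_{N/P} = r_N/r_P = (k₁·C_M^2)/(k₂·C_M) = (k₁/k₂)·C_M.
= (0.535×7.160^2) / (6.62×7.160) = 27.43/47.40 = 0.579.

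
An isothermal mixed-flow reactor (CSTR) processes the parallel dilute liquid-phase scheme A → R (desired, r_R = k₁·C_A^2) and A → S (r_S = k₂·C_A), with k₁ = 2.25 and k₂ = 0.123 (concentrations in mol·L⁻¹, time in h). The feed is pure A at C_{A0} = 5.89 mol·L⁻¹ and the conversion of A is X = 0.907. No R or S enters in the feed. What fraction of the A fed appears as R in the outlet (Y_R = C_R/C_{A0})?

0.825

Exit C_A = C_{A0}(1−X) = 5.89×0.0930 = 0.5478 mol·L⁻¹.
A CSTR operates uniformly at the exit composition, giving r_R = 0.6751 and r_S = 0.06738 (each k·C_A^n at C_A = 0.5478).
Fraction of consumed A going to R: r_R/(r_R+r_S) = 0.9093.
C_R = 0.9093·C_{A0}·X = 0.9093×5.89×0.907 = 4.86 mol·L⁻¹; Y_R = C_R/C_{A0} = 0.825.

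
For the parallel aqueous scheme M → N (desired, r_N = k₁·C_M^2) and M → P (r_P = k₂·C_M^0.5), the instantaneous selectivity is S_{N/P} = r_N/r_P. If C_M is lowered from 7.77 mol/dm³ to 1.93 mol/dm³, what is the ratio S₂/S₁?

S_{N/P} = (k₁/k₂)·C_M^1.5, so S₂/S₁ = (C_{M,2}/C_{M,1})^1.5.
= (1.93/7.77)^1.5 = (0.2484)^1.5 = 0.124.
Selectivity toward N falls as C_M falls — high-concentration operation is favoured.

0.124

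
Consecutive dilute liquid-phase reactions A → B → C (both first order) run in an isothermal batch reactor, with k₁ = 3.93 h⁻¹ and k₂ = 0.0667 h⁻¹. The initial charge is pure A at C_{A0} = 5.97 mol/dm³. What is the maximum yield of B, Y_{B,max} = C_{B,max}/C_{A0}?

For a first-order series the maximum intermediate yield is C_{B,max}/C_{A0} = (k₁/k₂)^[k₂/(k₂−k₁)].
= (3.93/0.0667)^(0.0667/(0.0667−3.93)) = (58.92)^(-0.01727) = 0.9320.

0.932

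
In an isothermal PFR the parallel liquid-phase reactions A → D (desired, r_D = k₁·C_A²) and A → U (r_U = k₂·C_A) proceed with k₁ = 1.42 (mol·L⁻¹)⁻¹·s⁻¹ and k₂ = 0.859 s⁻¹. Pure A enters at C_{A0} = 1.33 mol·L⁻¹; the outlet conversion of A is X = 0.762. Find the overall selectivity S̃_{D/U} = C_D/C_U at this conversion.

C_A = C_{A0}(1−X) = 0.3165 mol·L⁻¹.
Along a PFR/batch, dC_U/dC_A = −r_U/(r_D+r_U) = −k₂/(k₂+k₁·C_A).
Integrating from C_{A0} to C_A: C_U = (0.859/1.42)·ln[(0.859+1.42·1.33)/(0.859+1.42·0.317)] = 0.6049·ln(2.748/1.308) = 0.4488 mol·L⁻¹.
Then C_D = (C_{A0}−C_A) − C_U = 1.013 − 0.4488 = 0.5647 mol·L⁻¹.
S̃_{D/U} = C_D/C_U = 0.5647/0.4488 = 1.26.

1.26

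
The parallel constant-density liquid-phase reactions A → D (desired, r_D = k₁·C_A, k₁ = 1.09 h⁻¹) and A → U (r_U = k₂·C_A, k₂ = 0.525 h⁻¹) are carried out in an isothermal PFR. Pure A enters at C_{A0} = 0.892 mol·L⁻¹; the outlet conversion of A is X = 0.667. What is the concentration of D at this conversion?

C_A = C_{A0}(1−X) = 0.2970 mol·L⁻¹.
Both paths are first order in A, so the instantaneous fraction to D is constant: dC_D/d(−C_A) = k₁/(k₁+k₂) = 0.6749.
C_D = 0.6749·(C_{A0}−C_A) = 0.6749×0.5950 = 0.402 mol·L⁻¹.

0.402 mol·L⁻¹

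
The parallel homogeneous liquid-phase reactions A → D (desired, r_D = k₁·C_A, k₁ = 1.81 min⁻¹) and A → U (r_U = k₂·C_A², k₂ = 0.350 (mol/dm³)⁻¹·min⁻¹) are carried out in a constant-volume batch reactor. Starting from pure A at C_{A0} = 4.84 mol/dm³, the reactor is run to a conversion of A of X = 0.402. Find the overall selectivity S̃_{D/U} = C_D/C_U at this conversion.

1.35

C_A = C_{A0}(1−X) = 2.894 mol/dm³.
Along a PFR/batch, dC_D/dC_A = −r_D/(r_D+r_U) = −k₁/(k₁+k₂·C_A).
Integrating from C_{A0} to C_A: C_D = (1.81/0.350)·ln[(1.81+0.350·4.84)/(1.81+0.350·2.89)] = 5.171·ln(3.504/2.823) = 1.118 mol/dm³.
C_U = (C_{A0}−C_A)−C_D = 0.8281 mol/dm³; S̃_{D/U} = 1.118/0.8281 = 1.35.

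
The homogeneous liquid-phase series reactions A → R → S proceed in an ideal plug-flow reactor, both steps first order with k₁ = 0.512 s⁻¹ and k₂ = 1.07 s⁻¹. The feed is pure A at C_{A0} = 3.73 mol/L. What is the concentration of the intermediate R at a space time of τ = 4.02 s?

0.391 mol/L

For first-order series with pure A initially, C_R(τ) = k₁C_{A0}/(k₂−k₁)·(e^(−k₁τ) − e^(−k₂τ)).
e^(−k₁τ) = e^(−0.512×4.02) = e^(−2.058) = 0.1277; e^(−k₂τ) = e^(−4.301) = 0.01355.
C_R = 0.512×3.73/(1.07−0.512) × (0.1277−0.01355) = 3.423×0.1141 = 0.3906 mol/L.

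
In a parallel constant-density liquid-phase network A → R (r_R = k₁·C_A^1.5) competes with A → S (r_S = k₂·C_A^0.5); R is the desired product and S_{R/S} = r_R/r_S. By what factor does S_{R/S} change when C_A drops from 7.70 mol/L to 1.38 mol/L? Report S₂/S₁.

S_{R/S} = (k₁/k₂)·C_A, so S₂/S₁ = (C_{A,2}/C_{A,1}).
= 1.38/7.70 = 0.179.

0.179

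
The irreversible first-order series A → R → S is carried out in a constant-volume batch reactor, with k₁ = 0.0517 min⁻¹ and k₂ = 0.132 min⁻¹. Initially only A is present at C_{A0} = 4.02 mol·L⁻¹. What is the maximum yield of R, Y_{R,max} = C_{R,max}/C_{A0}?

0.214

Evaluating C_R at t_opt = ln(k₂/k₁)/(k₂−k₁) gives C_{R,max}/C_{A0} = (k₁/k₂)^[k₂/(k₂−k₁)].
= (0.0517/0.132)^(0.132/(0.132−0.0517)) = (0.3917)^(1.644) = 0.2142.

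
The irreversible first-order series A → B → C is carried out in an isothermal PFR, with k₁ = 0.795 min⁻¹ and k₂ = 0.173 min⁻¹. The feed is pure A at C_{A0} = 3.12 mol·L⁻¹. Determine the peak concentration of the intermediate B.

2.04 mol·L⁻¹

Evaluating C_B at τ_opt = ln(k₂/k₁)/(k₂−k₁) gives C_{B,max}/C_{A0} = (k₁/k₂)^[k₂/(k₂−k₁)].
= (0.795/0.173)^(0.173/(0.173−0.795)) = (4.595)^(-0.2781) = 0.6543.
C_{B,max} = 0.6543×3.12 = 2.04 mol·L⁻¹.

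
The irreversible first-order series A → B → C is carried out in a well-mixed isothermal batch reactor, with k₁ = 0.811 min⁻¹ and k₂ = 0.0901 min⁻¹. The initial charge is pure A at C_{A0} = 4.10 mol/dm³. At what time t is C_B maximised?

3.05 min

The intermediate peaks when r₁ = r₂, i.e. k₁e^(−k₁t) = k₂e^(−k₂t), giving t_opt = ln(k₂/k₁)/(k₂−k₁).
= ln(0.0901/0.811)/(0.0901−0.811) = ln(0.1111)/-0.7209 = -2.197/-0.7209 = 3.05 min.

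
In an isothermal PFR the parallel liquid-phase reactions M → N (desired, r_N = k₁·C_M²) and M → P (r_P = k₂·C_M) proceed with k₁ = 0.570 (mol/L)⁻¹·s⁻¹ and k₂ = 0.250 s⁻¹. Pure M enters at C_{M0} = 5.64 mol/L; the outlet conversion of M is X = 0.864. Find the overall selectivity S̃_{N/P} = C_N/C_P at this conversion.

5.87

C_M = C_{M0}(1−X) = 0.7670 mol/L.
Along a PFR/batch, dC_P/dC_M = −r_P/(r_N+r_P) = −k₂/(k₂+k₁·C_M).
Integrating from C_{M0} to C_M: C_P = (0.250/0.570)·ln[(0.250+0.570·5.64)/(0.250+0.570·0.767)] = 0.4386·ln(3.465/0.6872) = 0.7095 mol/L.
Then C_N = (C_{M0}−C_M) − C_P = 4.873 − 0.7095 = 4.163 mol/L.
S̃_{N/P} = C_N/C_P = 4.163/0.7095 = 5.87.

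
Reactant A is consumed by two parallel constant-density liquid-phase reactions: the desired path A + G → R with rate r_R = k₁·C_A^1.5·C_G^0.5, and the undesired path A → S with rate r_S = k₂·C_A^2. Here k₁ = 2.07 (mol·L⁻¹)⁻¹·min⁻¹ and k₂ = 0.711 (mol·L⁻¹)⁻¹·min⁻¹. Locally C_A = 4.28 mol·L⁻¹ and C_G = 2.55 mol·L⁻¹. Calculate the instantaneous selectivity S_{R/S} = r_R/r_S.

2.25

S_{R/S} = r_R/r_S = (k₁·C_A^1.5·C_G^0.5)/(k₂·C_A^2) = (k₁/k₂)·C_A^-0.5·C_G^0.5.
= (2.07×4.280^1.5×2.550^0.5) / (0.711×4.280^2) = 29.27/13.02 = 2.25.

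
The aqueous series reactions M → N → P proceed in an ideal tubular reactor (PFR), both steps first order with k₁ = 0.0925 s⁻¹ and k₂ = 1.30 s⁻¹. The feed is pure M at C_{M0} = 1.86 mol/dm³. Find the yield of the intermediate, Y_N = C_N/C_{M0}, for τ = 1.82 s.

Solving the coupled first-order balances gives C_N(τ) = [k₁/(k₂−k₁)]·C_{M0}·(e^(−k₁τ) − e^(−k₂τ)).
e^(−k₁τ) = e^(−0.0925×1.82) = e^(−0.1683) = 0.8451; e^(−k₂τ) = e^(−2.366) = 0.09386.
C_N = 0.0925×1.86/(1.30−0.0925) × (0.8451−0.09386) = 0.1425×0.7512 = 0.1070 mol/dm³.
Y_N = C_N/C_{M0} = 0.1070/1.86 = 0.0575.

0.0575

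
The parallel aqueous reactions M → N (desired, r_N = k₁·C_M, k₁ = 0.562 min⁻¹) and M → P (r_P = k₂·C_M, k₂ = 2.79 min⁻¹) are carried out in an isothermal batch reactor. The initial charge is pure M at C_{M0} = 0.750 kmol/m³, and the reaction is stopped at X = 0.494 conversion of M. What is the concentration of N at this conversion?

0.0621 kmol/m³

C_M = C_{M0}(1−X) = 0.3795 kmol/m³.
Both paths are first order in M, so the instantaneous fraction to N is constant: dC_N/d(−C_M) = k₁/(k₁+k₂) = 0.1677.
C_N = 0.1677·(C_{M0}−C_M) = 0.1677×0.3705 = 0.0621 kmol/m³.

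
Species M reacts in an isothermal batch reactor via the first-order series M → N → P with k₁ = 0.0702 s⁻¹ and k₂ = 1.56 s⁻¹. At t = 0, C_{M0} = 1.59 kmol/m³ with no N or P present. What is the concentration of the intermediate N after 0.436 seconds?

0.0347 kmol/m³

For first-order series with pure M initially, C_N(t) = k₁C_{M0}/(k₂−k₁)·(e^(−k₁t) − e^(−k₂t)).
e^(−k₁t) = e^(−0.0702×0.436) = e^(−0.03061) = 0.9699; e^(−k₂t) = e^(−0.6802) = 0.5065.
C_N = 0.0702×1.59/(1.56−0.0702) × (0.9699−0.5065) = 0.07492×0.4633 = 0.03471 kmol/m³.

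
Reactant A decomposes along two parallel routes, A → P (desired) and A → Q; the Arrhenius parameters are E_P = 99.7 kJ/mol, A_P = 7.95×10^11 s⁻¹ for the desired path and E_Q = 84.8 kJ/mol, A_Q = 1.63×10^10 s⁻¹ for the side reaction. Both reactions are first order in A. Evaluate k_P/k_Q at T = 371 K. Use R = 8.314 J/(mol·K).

0.389

Since both paths have the same order in A, the concentration cancels and S_{P/Q} = k_P/k_Q = (A_P/A_Q)·exp[(E_Q−E_P)/(RT)].
(E_Q−E_P)/(RT) = (84.8−99.7)×10³/(8.314×371) = -14900/3084 = -4.831.
k_P/k_Q = (7.95×10^11/1.63×10^10)·exp(-4.831) = 48.77 × 0.007982 = 0.389.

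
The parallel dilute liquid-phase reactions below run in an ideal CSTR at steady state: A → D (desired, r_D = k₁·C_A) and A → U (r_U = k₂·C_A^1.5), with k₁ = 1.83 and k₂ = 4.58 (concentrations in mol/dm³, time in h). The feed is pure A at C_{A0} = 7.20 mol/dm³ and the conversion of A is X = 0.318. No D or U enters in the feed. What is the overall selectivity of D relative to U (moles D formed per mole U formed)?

Exit C_A = C_{A0}(1−X) = 7.20×0.682 = 4.910 mol/dm³.
Rates in a CSTR are evaluated at the outlet concentration: r_D = 1.83×4.910 = 8.986, r_U = 4.58×4.910^1.5 = 49.84.
Overall selectivity = C_D/C_U = r_Dτ/(r_Uτ) = r_D/r_U = 0.180.

0.180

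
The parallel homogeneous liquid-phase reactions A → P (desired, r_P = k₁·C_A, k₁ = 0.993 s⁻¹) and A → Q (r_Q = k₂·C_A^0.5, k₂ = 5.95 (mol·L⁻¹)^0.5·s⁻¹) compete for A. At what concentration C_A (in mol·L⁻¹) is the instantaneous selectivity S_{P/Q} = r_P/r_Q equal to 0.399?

5.72 mol·L⁻¹

S_{P/Q} = (k₁/k₂)·C_A^0.5 ⇒ C_A = (S·k₂/k₁)^(2).
= (0.399×5.95/0.993)^(2) = (2.391)^(2) = 5.72 mol·L⁻¹.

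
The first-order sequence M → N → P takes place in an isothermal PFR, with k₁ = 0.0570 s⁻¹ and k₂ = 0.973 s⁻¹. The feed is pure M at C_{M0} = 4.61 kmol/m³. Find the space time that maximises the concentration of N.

3.10 s

The intermediate peaks when r₁ = r₂, i.e. k₁e^(−k₁τ) = k₂e^(−k₂τ), giving τ_opt = ln(k₂/k₁)/(k₂−k₁).
= ln(0.973/0.0570)/(0.973−0.0570) = ln(17.07)/0.9160 = 2.837/0.9160 = 3.10 s.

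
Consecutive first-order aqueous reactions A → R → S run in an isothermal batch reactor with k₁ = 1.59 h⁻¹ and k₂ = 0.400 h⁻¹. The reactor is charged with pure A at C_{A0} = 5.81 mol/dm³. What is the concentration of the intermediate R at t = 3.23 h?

For first-order series with pure A initially, C_R(t) = k₁C_{A0}/(k₂−k₁)·(e^(−k₁t) − e^(−k₂t)).
e^(−k₁t) = e^(−1.59×3.23) = e^(−5.136) = 0.005883; e^(−k₂t) = e^(−1.292) = 0.2747.
C_R = 1.59×5.81/(0.400−1.59) × (0.005883−0.2747) = (-7.763)×(-0.2688) = 2.087 mol/dm³.

2.09 mol/dm³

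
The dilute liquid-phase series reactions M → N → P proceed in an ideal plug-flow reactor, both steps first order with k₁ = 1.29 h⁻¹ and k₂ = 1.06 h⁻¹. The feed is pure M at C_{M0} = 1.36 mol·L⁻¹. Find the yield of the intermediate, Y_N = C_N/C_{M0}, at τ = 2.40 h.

The intermediate concentration in a first-order A→B→C sequence is C_N = k₁C_{M0}(e^(−k₁τ) − e^(−k₂τ))/(k₂−k₁).
e^(−k₁τ) = e^(−1.29×2.40) = e^(−3.096) = 0.04523; e^(−k₂τ) = e^(−2.544) = 0.07855.
C_N = 1.29×1.36/(1.06−1.29) × (0.04523−0.07855) = (-7.628)×(-0.03332) = 0.2542 mol·L⁻¹.
Y_N = C_N/C_{M0} = 0.2542/1.36 = 0.187.

0.187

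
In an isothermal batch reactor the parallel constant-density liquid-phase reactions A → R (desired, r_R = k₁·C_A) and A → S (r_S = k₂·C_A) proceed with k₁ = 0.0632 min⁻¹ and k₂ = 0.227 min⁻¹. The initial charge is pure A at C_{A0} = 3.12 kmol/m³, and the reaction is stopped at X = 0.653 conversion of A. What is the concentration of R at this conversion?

C_A = C_{A0}(1−X) = 1.083 kmol/m³.
Both paths are first order in A, so the instantaneous fraction to R is constant: dC_R/d(−C_A) = k₁/(k₁+k₂) = 0.2178.
C_R = 0.2178·(C_{A0}−C_A) = 0.2178×2.037 = 0.444 kmol/m³.

0.444 kmol/m³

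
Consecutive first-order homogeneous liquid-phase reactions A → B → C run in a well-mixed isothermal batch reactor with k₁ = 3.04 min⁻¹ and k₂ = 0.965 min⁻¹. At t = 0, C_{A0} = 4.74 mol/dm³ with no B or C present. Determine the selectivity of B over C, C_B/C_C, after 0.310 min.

5.43

The intermediate concentration in a first-order A→B→C sequence is C_B = k₁C_{A0}(e^(−k₁t) − e^(−k₂t))/(k₂−k₁).
e^(−k₁t) = e^(−3.04×0.310) = e^(−0.9424) = 0.3897; e^(−k₂t) = e^(−0.2991) = 0.7414.
C_B = 3.04×4.74/(0.965−3.04) × (0.3897−0.7414) = (-6.944)×(-0.3518) = 2.443 mol/dm³.
C_A = C_{A0}e^(−k₁t) = 1.847 mol/dm³, so C_C = C_{A0}−C_A−C_B = 0.4501 mol/dm³; C_B/C_C = 5.43.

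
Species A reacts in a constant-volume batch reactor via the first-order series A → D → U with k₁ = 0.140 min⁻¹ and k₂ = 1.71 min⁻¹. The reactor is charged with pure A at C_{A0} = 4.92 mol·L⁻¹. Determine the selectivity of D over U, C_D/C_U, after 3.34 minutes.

For first-order series with pure A initially, C_D(t) = k₁C_{A0}/(k₂−k₁)·(e^(−k₁t) − e^(−k₂t)).
e^(−k₁t) = e^(−0.140×3.34) = e^(−0.4676) = 0.6265; e^(−k₂t) = e^(−5.711) = 0.003308.
C_D = 0.140×4.92/(1.71−0.140) × (0.6265−0.003308) = 0.4387×0.6232 = 0.2734 mol·L⁻¹.
C_A = C_{A0}e^(−k₁t) = 3.082 mol·L⁻¹, so C_U = C_{A0}−C_A−C_D = 1.564 mol·L⁻¹; C_D/C_U = 0.175.

0.175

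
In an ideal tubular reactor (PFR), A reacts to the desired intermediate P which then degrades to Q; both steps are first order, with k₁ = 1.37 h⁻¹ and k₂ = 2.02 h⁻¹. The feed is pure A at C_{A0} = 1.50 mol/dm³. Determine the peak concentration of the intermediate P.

0.449 mol/dm³

For a first-order series the maximum intermediate yield is C_{P,max}/C_{A0} = (k₁/k₂)^[k₂/(k₂−k₁)].
= (1.37/2.02)^(2.02/(2.02−1.37)) = (0.6782)^(3.108) = 0.2992.
C_{P,max} = 0.2992×1.50 = 0.449 mol/dm³.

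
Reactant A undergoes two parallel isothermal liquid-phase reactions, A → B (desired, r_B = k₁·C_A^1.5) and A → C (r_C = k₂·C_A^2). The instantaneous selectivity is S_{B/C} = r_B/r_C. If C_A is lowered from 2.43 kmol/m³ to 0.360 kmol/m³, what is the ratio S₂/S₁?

S_{B/C} = (k₁/k₂)·C_A^-0.5, so S₂/S₁ = (C_{A,2}/C_{A,1})^-0.5.
= (0.360/2.43)^(-0.5) = (0.1481)^(-0.5) = 2.60.

2.60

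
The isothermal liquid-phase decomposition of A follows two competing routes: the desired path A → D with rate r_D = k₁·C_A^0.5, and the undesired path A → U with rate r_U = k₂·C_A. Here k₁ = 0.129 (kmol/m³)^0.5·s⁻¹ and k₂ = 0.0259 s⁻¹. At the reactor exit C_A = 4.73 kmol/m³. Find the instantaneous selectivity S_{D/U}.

2.29

S_{D/U} = r_D/r_U = (k₁·C_A^0.5)/(k₂·C_A) = (k₁/k₂)·C_A^-0.5.
= (0.129×4.730^0.5) / (0.0259×4.730) = 0.2806/0.1225 = 2.29.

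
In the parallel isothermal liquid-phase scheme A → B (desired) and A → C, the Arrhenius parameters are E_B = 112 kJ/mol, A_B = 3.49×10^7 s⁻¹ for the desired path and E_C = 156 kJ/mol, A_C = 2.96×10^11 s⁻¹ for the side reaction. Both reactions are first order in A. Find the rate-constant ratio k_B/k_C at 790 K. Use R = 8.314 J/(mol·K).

0.0957

Since both paths have the same order in A, the concentration cancels and S_{B/C} = k_B/k_C = (A_B/A_C)·exp[(E_C−E_B)/(RT)].
(E_C−E_B)/(RT) = (156−112)×10³/(8.314×790) = 44000/6568 = 6.699.
k_B/k_C = (3.49×10^7/2.96×10^11)·exp(6.699) = 1.179×10^-4 × 811.7 = 0.0957.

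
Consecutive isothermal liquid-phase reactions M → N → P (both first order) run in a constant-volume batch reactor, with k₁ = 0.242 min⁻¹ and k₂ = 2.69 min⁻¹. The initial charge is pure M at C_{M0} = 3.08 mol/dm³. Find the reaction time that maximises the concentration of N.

Setting dC_N/dt = 0 gives t_opt = ln(k₂/k₁)/(k₂−k₁).
= ln(2.69/0.242)/(2.69−0.242) = ln(11.12)/2.448 = 2.408/2.448 = 0.984 min.

0.984 min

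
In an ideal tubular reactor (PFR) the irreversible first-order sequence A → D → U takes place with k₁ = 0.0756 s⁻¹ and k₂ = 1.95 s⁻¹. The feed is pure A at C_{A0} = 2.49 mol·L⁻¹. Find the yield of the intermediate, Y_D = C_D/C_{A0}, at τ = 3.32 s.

0.0313

For first-order series with pure A initially, C_D(τ) = k₁C_{A0}/(k₂−k₁)·(e^(−k₁τ) − e^(−k₂τ)).
e^(−k₁τ) = e^(−0.0756×3.32) = e^(−0.2510) = 0.7780; e^(−k₂τ) = e^(−6.474) = 0.001543.
C_D = 0.0756×2.49/(1.95−0.0756) × (0.7780−0.001543) = 0.1004×0.7765 = 0.07798 mol·L⁻¹.
Y_D = C_D/C_{A0} = 0.07798/2.49 = 0.0313.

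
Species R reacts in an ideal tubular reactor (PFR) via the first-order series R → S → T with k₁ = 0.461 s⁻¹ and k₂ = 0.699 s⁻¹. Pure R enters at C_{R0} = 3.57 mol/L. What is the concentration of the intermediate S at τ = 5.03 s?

0.475 mol/L

For first-order series with pure R initially, C_S(τ) = k₁C_{R0}/(k₂−k₁)·(e^(−k₁τ) − e^(−k₂τ)).
e^(−k₁τ) = e^(−0.461×5.03) = e^(−2.319) = 0.09839; e^(−k₂τ) = e^(−3.516) = 0.02972.
C_S = 0.461×3.57/(0.699−0.461) × (0.09839−0.02972) = 6.915×0.06867 = 0.4749 mol/L.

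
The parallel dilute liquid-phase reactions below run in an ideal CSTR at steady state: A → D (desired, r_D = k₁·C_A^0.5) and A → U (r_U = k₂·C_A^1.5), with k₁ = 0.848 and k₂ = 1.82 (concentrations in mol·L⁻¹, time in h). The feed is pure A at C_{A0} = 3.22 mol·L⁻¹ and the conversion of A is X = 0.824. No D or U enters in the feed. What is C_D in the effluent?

1.20 mol·L⁻¹

Exit C_A = C_{A0}(1−X) = 3.22×0.176 = 0.5667 mol·L⁻¹.
In a CSTR the entire volume is at exit conditions, so r_D = 0.848×0.5667^0.5 = 0.6384 and r_U = 1.82×0.5667^1.5 = 0.7765.
Fraction of consumed A going to D: r_D/(r_D+r_U) = 0.4512.
C_D = 0.4512·C_{A0}·X = 0.4512×3.22×0.824 = 1.20 mol·L⁻¹.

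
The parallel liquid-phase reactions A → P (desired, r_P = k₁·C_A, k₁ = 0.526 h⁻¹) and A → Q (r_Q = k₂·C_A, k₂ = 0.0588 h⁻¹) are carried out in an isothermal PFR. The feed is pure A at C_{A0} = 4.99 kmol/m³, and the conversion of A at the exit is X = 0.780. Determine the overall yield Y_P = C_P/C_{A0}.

0.702

C_A = C_{A0}(1−X) = 1.098 kmol/m³.
Both paths are first order in A, so the instantaneous fraction to P is constant: dC_P/d(−C_A) = k₁/(k₁+k₂) = 0.8995.
C_P = 0.8995·(C_{A0}−C_A) = 0.8995×3.892 = 3.50 kmol/m³.
Y_P = C_P/C_{A0} = 3.501/4.99 = 0.702.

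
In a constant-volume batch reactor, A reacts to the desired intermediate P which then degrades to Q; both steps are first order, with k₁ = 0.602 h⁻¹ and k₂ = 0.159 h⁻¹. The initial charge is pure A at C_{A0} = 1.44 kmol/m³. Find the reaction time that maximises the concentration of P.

3.01 h

Setting dC_P/dt = 0 gives t_opt = ln(k₂/k₁)/(k₂−k₁).
= ln(0.159/0.602)/(0.159−0.602) = ln(0.2641)/-0.4430 = -1.331/-0.4430 = 3.01 h.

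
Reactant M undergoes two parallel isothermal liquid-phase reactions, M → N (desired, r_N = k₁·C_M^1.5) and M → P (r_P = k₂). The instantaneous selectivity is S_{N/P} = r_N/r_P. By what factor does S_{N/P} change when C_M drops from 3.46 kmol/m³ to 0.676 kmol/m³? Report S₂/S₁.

0.0864

S_{N/P} = (k₁/k₂)·C_M^1.5, so S₂/S₁ = (C_{M,2}/C_{M,1})^1.5.
= (0.676/3.46)^1.5 = (0.1954)^1.5 = 0.0864.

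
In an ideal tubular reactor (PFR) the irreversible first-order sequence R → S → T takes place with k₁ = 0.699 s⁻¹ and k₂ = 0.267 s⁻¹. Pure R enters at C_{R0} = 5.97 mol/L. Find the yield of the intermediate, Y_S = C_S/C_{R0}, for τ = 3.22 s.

Solving the coupled first-order balances gives C_S(τ) = [k₁/(k₂−k₁)]·C_{R0}·(e^(−k₁τ) − e^(−k₂τ)).
e^(−k₁τ) = e^(−0.699×3.22) = e^(−2.251) = 0.1053; e^(−k₂τ) = e^(−0.8597) = 0.4233.
C_S = 0.699×5.97/(0.267−0.699) × (0.1053−0.4233) = (-9.660)×(-0.3180) = 3.071 mol/L.
Y_S = C_S/C_{R0} = 3.071/5.97 = 0.514.

0.514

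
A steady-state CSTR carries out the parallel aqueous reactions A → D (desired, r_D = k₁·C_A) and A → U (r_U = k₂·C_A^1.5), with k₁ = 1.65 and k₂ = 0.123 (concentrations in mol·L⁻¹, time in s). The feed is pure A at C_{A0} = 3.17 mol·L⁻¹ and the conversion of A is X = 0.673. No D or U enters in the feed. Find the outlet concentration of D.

Exit C_A = C_{A0}(1−X) = 3.17×0.327 = 1.037 mol·L⁻¹.
A CSTR operates uniformly at the exit composition, giving r_D = 1.710 and r_U = 0.1298 (each k·C_A^n at C_A = 1.037).
Fraction of consumed A going to D: r_D/(r_D+r_U) = 0.9295.
C_D = 0.9295·C_{A0}·X = 0.9295×3.17×0.673 = 1.98 mol·L⁻¹.

1.98 mol·L⁻¹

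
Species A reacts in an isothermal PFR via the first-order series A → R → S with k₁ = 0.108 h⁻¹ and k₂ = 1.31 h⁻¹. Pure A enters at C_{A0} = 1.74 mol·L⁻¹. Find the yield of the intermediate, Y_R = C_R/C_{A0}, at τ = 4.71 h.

The intermediate concentration in a first-order A→B→C sequence is C_R = k₁C_{A0}(e^(−k₁τ) − e^(−k₂τ))/(k₂−k₁).
e^(−k₁τ) = e^(−0.108×4.71) = e^(−0.5087) = 0.6013; e^(−k₂τ) = e^(−6.170) = 0.002091.
C_R = 0.108×1.74/(1.31−0.108) × (0.6013−0.002091) = 0.1563×0.5992 = 0.09368 mol·L⁻¹.
Y_R = C_R/C_{A0} = 0.09368/1.74 = 0.0538.

0.0538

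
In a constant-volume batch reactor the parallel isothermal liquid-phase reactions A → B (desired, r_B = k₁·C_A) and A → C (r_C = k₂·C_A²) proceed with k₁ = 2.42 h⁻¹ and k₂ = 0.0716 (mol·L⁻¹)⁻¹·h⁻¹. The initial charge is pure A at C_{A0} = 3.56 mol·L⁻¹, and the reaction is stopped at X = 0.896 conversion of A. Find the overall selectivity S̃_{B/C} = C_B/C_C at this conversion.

17.4

C_A = C_{A0}(1−X) = 0.3702 mol·L⁻¹.
Along a PFR/batch, dC_B/dC_A = −r_B/(r_B+r_C) = −k₁/(k₁+k₂·C_A).
Integrating from C_{A0} to C_A: C_B = (2.42/0.0716)·ln[(2.42+0.0716·3.56)/(2.42+0.0716·0.370)] = 33.80·ln(2.675/2.447) = 3.016 mol·L⁻¹.
C_C = (C_{A0}−C_A)−C_B = 0.1733 mol·L⁻¹; S̃_{B/C} = 3.016/0.1733 = 17.4.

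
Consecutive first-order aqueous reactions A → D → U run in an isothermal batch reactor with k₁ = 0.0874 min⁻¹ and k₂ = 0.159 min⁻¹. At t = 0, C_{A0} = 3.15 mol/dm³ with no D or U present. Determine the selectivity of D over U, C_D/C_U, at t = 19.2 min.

0.265

Solving the coupled first-order balances gives C_D(t) = [k₁/(k₂−k₁)]·C_{A0}·(e^(−k₁t) − e^(−k₂t)).
e^(−k₁t) = e^(−0.0874×19.2) = e^(−1.678) = 0.1867; e^(−k₂t) = e^(−3.053) = 0.04723.
C_D = 0.0874×3.15/(0.159−0.0874) × (0.1867−0.04723) = 3.845×0.1395 = 0.5364 mol/dm³.
C_A = C_{A0}e^(−k₁t) = 0.5882 mol/dm³, so C_U = C_{A0}−C_A−C_D = 2.025 mol/dm³; C_D/C_U = 0.265.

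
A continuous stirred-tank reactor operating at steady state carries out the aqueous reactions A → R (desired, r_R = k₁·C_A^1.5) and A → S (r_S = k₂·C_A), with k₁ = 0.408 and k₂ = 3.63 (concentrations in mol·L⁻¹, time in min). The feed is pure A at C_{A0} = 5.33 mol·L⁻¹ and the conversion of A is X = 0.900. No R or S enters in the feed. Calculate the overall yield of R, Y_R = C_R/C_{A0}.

0.0683

Exit C_A = C_{A0}(1−X) = 5.33×0.100 = 0.5330 mol·L⁻¹.
Rates in a CSTR are evaluated at the outlet concentration: r_R = 0.408×0.5330^1.5 = 0.1588, r_S = 3.63×0.5330 = 1.935.
Fraction of consumed A going to R: r_R/(r_R+r_S) = 0.07583.
C_R = 0.07583·C_{A0}·X = 0.07583×5.33×0.900 = 0.364 mol·L⁻¹; Y_R = C_R/C_{A0} = 0.0683.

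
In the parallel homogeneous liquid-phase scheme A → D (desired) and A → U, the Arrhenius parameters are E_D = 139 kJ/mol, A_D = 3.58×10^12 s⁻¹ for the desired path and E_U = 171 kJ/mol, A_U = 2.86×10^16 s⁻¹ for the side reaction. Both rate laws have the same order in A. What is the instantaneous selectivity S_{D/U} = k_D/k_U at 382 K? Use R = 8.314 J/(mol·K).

Since both paths have the same order in A, the concentration cancels and S_{D/U} = k_D/k_U = (A_D/A_U)·exp[(E_U−E_D)/(RT)].
(E_U−E_D)/(RT) = (171−139)×10³/(8.314×382) = 32000/3176 = 10.08.
k_D/k_U = (3.58×10^12/2.86×10^16)·exp(10.08) = 1.252×10^-4 × 23759 = 2.97.

2.97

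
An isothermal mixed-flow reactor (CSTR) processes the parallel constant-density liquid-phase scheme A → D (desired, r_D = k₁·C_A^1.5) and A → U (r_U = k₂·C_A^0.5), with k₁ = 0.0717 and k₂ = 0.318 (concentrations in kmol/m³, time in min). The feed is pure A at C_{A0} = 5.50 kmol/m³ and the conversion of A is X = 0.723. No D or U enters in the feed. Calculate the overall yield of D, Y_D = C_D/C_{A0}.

Exit C_A = C_{A0}(1−X) = 5.50×0.277 = 1.524 kmol/m³.
In a CSTR the entire volume is at exit conditions, so r_D = 0.0717×1.524^1.5 = 0.1348 and r_U = 0.318×1.524^0.5 = 0.3925.
Fraction of consumed A going to D: r_D/(r_D+r_U) = 0.2557.
C_D = 0.2557·C_{A0}·X = 0.2557×5.50×0.723 = 1.02 kmol/m³; Y_D = C_D/C_{A0} = 0.185.

0.185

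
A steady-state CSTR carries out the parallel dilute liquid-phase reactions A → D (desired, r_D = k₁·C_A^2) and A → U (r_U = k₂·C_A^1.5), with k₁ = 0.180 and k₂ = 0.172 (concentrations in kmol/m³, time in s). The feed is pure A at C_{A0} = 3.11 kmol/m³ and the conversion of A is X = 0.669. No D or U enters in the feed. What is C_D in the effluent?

Exit C_A = C_{A0}(1−X) = 3.11×0.331 = 1.029 kmol/m³.
A CSTR operates uniformly at the exit composition, giving r_D = 0.1907 and r_U = 0.1796 (each k·C_A^n at C_A = 1.029).
Fraction of consumed A going to D: r_D/(r_D+r_U) = 0.5150.
C_D = 0.5150·C_{A0}·X = 0.5150×3.11×0.669 = 1.07 kmol/m³.

1.07 kmol/m³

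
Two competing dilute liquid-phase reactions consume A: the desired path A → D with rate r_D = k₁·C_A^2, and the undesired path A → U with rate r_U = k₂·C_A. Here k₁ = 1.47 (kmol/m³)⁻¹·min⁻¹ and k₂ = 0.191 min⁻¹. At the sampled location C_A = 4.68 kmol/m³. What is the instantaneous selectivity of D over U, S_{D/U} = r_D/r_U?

S_{D/U} = r_D/r_U = (k₁·C_A^2)/(k₂·C_A) = (k₁/k₂)·C_A.
= (1.47×4.680^2) / (0.191×4.680) = 32.20/0.8939 = 36.0.

36.0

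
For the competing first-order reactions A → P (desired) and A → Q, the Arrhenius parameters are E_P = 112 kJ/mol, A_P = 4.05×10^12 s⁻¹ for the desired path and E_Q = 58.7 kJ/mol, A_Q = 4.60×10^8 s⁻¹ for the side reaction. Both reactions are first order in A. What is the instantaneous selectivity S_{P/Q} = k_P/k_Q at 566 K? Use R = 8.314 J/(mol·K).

With equal orders, S_{P/Q} = k_P/k_Q = (A_P/A_Q)·exp[(E_Q−E_P)/(RT)].
(E_Q−E_P)/(RT) = (58.7−112)×10³/(8.314×566) = -53300/4706 = -11.33.
k_P/k_Q = (4.05×10^12/4.60×10^8)·exp(-11.33) = 8804 × 1.205×10^-5 = 0.106.

0.106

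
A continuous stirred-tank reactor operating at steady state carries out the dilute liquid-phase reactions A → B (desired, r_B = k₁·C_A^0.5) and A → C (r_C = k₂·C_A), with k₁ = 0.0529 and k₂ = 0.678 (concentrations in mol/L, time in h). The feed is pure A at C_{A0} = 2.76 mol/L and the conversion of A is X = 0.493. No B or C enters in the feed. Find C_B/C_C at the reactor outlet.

0.0660

Exit C_A = C_{A0}(1−X) = 2.76×0.507 = 1.399 mol/L.
Rates in a CSTR are evaluated at the outlet concentration: r_B = 0.0529×1.399^0.5 = 0.06258, r_C = 0.678×1.399 = 0.9487.
Overall selectivity = C_B/C_C = r_Bτ/(r_Cτ) = r_B/r_C = 0.0660.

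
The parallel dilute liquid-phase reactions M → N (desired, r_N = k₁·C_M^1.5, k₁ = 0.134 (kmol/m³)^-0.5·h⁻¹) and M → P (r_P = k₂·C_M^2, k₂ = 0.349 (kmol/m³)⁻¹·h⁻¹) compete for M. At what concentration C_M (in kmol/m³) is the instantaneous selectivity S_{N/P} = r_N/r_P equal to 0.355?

1.17 kmol/m³

S_{N/P} = (k₁/k₂)·C_M^-0.5 ⇒ C_M = (S·k₂/k₁)^(-2).
= (0.355×0.349/0.134)^(-2) = (0.9246)^(-2) = 1.17 kmol/m³.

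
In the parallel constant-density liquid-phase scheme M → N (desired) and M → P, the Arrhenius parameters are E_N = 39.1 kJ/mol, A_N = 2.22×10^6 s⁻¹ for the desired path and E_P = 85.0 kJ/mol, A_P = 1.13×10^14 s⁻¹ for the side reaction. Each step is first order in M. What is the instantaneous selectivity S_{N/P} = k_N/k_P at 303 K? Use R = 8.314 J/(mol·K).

Since both paths have the same order in M, the concentration cancels and S_{N/P} = k_N/k_P = (A_N/A_P)·exp[(E_P−E_N)/(RT)].
(E_P−E_N)/(RT) = (85.0−39.1)×10³/(8.314×303) = 45900/2519 = 18.22.
k_N/k_P = (2.22×10^6/1.13×10^14)·exp(18.22) = 1.965×10^-8 × 8.186×10^7 = 1.61.
Since E_N < E_P, lowering the temperature improves selectivity toward N.

1.61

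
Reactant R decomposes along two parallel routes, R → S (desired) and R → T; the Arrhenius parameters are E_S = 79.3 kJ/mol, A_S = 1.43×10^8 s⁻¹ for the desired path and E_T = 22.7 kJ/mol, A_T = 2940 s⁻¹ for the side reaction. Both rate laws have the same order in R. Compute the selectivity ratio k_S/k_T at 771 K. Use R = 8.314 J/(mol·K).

7.12

Since both paths have the same order in R, the concentration cancels and S_{S/T} = k_S/k_T = (A_S/A_T)·exp[(E_T−E_S)/(RT)].
(E_T−E_S)/(RT) = (22.7−79.3)×10³/(8.314×771) = -56600/6410 = -8.830.
k_S/k_T = (1.43×10^8/2940)·exp(-8.830) = 48639 × 1.463×10^-4 = 7.12.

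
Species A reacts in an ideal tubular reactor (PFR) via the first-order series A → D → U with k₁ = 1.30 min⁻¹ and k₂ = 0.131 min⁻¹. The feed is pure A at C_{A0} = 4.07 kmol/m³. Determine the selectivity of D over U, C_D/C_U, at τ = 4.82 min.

Solving the coupled first-order balances gives C_D(τ) = [k₁/(k₂−k₁)]·C_{A0}·(e^(−k₁τ) − e^(−k₂τ)).
e^(−k₁τ) = e^(−1.30×4.82) = e^(−6.266) = 0.001900; e^(−k₂τ) = e^(−0.6314) = 0.5318.
C_D = 1.30×4.07/(0.131−1.30) × (0.001900−0.5318) = (-4.526)×(-0.5299) = 2.399 kmol/m³.
C_A = C_{A0}e^(−k₁τ) = 0.007732 kmol/m³, so C_U = C_{A0}−C_A−C_D = 1.664 kmol/m³; C_D/C_U = 1.44.

1.44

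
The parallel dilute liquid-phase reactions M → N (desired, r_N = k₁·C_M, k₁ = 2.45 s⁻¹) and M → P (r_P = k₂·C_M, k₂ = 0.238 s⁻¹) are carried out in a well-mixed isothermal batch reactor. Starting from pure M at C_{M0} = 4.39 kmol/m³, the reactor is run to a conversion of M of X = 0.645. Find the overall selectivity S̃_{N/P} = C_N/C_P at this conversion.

C_M = C_{M0}(1−X) = 1.558 kmol/m³.
Both paths are first order in M, so the instantaneous fraction to N is constant: dC_N/d(−C_M) = k₁/(k₁+k₂) = 0.9115.
C_N = 0.9115·(C_{M0}−C_M) = 0.9115×2.832 = 2.58 kmol/m³.
C_P = (C_{M0}−C_M)−C_N = 0.2507 kmol/m³; S̃_{N/P} = 2.581/0.2507 = 10.3.

10.3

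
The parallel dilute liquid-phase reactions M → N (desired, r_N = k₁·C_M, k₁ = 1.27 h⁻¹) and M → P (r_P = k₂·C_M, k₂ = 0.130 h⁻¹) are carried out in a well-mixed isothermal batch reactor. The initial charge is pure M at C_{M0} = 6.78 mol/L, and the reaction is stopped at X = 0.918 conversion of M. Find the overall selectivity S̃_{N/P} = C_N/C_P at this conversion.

C_M = C_{M0}(1−X) = 0.5560 mol/L.
Both paths are first order in M, so the instantaneous fraction to N is constant: dC_N/d(−C_M) = k₁/(k₁+k₂) = 0.9071.
C_N = 0.9071·(C_{M0}−C_M) = 0.9071×6.224 = 5.65 mol/L.
C_P = (C_{M0}−C_M)−C_N = 0.5779 mol/L; S̃_{N/P} = 5.646/0.5779 = 9.77.

9.77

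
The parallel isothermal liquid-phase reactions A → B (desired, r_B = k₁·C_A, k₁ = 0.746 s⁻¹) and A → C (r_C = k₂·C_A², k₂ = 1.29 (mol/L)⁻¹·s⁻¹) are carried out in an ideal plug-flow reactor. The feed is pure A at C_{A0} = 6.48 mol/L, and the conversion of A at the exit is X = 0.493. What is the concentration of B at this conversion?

0.348 mol/L

C_A = C_{A0}(1−X) = 3.285 mol/L.
Along a PFR/batch, dC_B/dC_A = −r_B/(r_B+r_C) = −k₁/(k₁+k₂·C_A).
Integrating from C_{A0} to C_A: C_B = (0.746/1.29)·ln[(0.746+1.29·6.48)/(0.746+1.29·3.29)] = 0.5783·ln(9.105/4.984) = 0.3485 mol/L.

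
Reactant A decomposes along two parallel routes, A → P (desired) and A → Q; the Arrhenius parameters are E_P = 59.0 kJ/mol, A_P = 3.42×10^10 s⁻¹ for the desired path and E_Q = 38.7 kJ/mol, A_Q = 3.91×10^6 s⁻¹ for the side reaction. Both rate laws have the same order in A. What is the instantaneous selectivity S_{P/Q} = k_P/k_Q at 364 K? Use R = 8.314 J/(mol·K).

10.7

k_P/k_Q = (A_P/A_Q)·exp[−(E_P−E_Q)/(RT)] = (A_P/A_Q)·exp[(E_Q−E_P)/(RT)].
(E_Q−E_P)/(RT) = (38.7−59.0)×10³/(8.314×364) = -20300/3026 = -6.708.
k_P/k_Q = (3.42×10^10/3.91×10^6)·exp(-6.708) = 8747 × 0.001221 = 10.7.
Since E_P > E_Q, raising the temperature improves selectivity toward P.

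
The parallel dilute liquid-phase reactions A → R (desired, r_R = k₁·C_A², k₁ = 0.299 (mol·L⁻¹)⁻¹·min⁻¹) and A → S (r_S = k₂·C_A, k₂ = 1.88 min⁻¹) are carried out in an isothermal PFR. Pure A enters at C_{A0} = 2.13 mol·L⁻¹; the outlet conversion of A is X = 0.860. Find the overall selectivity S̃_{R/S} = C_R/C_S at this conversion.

C_A = C_{A0}(1−X) = 0.2982 mol·L⁻¹.
Along a PFR/batch, dC_S/dC_A = −r_S/(r_R+r_S) = −k₂/(k₂+k₁·C_A).
Integrating from C_{A0} to C_A: C_S = (1.88/0.299)·ln[(1.88+0.299·2.13)/(1.88+0.299·0.298)] = 6.288·ln(2.517/1.969) = 1.543 mol·L⁻¹.
Then C_R = (C_{A0}−C_A) − C_S = 1.832 − 1.543 = 0.2888 mol·L⁻¹.
S̃_{R/S} = C_R/C_S = 0.2888/1.543 = 0.187.

0.187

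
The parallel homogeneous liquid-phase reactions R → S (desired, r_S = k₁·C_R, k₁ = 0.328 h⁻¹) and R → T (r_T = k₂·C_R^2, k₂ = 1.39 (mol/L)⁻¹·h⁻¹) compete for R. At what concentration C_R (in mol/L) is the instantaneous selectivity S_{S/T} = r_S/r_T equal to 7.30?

S_{S/T} = (k₁/k₂)·C_R⁻¹ ⇒ C_R = (S·k₂/k₁)^(-1).
= (7.30×1.39/0.328)^(-1) = (30.94)^(-1) = 0.0323 mol/L.

0.0323 mol/L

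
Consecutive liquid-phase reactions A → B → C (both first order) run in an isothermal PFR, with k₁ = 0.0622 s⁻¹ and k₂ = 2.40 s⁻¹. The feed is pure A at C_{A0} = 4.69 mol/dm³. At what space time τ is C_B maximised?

1.56 s

Setting dC_B/dτ = 0 gives τ_opt = ln(k₂/k₁)/(k₂−k₁).
= ln(2.40/0.0622)/(2.40−0.0622) = ln(38.59)/2.338 = 3.653/2.338 = 1.56 s.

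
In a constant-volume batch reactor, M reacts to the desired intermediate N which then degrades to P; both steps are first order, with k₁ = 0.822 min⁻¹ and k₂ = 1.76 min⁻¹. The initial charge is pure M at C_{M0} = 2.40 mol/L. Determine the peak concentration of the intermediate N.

0.575 mol/L

For a first-order series the maximum intermediate yield is C_{N,max}/C_{M0} = (k₁/k₂)^[k₂/(k₂−k₁)].
= (0.822/1.76)^(1.76/(1.76−0.822)) = (0.4670)^(1.876) = 0.2397.
C_{N,max} = 0.2397×2.40 = 0.575 mol/L.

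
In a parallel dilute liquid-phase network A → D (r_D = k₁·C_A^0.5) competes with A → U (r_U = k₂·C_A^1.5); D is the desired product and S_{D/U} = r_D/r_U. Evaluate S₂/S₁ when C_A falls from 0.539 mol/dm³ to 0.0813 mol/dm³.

6.63

S_{D/U} = (k₁/k₂)·C_A⁻¹, so S₂/S₁ = (C_{A,2}/C_{A,1})⁻¹.
= 0.539/0.0813 = 6.63.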